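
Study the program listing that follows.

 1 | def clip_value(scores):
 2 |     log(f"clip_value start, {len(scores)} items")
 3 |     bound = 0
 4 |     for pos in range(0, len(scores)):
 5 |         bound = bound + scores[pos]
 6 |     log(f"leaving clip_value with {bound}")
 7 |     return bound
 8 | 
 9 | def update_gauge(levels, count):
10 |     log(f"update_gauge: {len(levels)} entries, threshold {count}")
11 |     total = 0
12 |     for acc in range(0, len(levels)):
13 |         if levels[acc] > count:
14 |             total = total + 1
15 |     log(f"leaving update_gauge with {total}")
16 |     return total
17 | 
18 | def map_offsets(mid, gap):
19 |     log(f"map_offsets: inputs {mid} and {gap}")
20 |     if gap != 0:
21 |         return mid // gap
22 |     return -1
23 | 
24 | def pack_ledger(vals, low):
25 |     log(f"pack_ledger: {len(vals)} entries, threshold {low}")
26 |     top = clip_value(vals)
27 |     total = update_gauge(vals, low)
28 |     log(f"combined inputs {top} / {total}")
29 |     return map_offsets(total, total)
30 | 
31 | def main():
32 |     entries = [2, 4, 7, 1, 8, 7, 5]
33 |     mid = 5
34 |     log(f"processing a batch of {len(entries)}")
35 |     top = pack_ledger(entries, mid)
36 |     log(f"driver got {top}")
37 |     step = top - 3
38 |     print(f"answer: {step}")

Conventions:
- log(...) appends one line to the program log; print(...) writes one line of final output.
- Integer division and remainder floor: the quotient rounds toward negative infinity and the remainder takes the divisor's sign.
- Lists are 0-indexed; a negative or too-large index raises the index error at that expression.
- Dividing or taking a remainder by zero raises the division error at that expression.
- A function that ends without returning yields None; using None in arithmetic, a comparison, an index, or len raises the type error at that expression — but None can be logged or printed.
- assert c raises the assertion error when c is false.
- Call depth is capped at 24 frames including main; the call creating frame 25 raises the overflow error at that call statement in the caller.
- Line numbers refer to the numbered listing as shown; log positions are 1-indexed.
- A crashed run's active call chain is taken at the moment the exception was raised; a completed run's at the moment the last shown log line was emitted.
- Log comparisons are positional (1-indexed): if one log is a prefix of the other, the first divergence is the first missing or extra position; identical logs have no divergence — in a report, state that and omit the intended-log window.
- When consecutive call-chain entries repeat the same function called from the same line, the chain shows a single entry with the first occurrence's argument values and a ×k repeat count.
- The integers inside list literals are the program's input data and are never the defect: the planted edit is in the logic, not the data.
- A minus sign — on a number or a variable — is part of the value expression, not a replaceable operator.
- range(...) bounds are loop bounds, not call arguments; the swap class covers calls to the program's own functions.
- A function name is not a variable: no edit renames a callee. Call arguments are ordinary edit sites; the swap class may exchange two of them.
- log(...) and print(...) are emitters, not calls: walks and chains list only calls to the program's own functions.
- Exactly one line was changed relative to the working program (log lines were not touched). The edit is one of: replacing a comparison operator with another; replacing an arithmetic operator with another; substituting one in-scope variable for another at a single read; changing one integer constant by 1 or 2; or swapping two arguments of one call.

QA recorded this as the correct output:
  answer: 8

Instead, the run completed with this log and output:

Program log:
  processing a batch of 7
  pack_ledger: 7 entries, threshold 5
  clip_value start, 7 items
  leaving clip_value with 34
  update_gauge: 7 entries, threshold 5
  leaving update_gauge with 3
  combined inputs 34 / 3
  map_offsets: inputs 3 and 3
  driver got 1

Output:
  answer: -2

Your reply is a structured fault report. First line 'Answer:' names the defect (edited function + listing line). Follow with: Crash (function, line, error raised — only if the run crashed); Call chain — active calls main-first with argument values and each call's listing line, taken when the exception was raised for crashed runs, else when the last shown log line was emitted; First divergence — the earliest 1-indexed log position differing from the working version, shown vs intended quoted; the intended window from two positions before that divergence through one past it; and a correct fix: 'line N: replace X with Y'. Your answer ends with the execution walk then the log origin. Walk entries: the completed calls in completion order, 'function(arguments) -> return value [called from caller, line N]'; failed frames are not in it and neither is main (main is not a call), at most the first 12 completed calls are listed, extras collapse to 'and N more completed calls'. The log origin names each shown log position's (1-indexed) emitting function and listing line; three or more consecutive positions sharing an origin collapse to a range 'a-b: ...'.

Answer: the defect is in pack_ledger at line 29.
Key fact: The earliest visible damage is log position 8 — 'map_offsets: inputs 3 and 3' rather than the intended 'map_offsets: inputs 34 and 3'.
Call chain: main.
First divergence: at position 8 the run shows 'map_offsets: inputs 3 and 3' where the working version logs 'map_offsets: inputs 34 and 3'.
Intended log window:
  6: leaving update_gauge with 3
  7: combined inputs 34 / 3
  8: map_offsets: inputs 34 and 3
  9: driver got 11
Execution walk:
  clip_value([2, 4, 7, 1, 8, 7, 5]) -> 34  [called from pack_ledger, line 26]
  update_gauge([2, 4, 7, 1, 8, 7, 5], 5) -> 3  [called from pack_ledger, line 27]
  map_offsets(3, 3) -> 1  [called from pack_ledger, line 29]
  pack_ledger([2, 4, 7, 1, 8, 7, 5], 5) -> 1  [called from main, line 35]
Log origin:
  1: from main, line 34
  2: from pack_ledger, line 25
  3: from clip_value, line 2
  4: from clip_value, line 6
  5: from update_gauge, line 10
  6: from update_gauge, line 15
  7: from pack_ledger, line 28
  8: from map_offsets, line 19
  9: from main, line 36
A correct fix: line 29: replace `map_offsets(total, total)` with `map_offsets(top, total)`.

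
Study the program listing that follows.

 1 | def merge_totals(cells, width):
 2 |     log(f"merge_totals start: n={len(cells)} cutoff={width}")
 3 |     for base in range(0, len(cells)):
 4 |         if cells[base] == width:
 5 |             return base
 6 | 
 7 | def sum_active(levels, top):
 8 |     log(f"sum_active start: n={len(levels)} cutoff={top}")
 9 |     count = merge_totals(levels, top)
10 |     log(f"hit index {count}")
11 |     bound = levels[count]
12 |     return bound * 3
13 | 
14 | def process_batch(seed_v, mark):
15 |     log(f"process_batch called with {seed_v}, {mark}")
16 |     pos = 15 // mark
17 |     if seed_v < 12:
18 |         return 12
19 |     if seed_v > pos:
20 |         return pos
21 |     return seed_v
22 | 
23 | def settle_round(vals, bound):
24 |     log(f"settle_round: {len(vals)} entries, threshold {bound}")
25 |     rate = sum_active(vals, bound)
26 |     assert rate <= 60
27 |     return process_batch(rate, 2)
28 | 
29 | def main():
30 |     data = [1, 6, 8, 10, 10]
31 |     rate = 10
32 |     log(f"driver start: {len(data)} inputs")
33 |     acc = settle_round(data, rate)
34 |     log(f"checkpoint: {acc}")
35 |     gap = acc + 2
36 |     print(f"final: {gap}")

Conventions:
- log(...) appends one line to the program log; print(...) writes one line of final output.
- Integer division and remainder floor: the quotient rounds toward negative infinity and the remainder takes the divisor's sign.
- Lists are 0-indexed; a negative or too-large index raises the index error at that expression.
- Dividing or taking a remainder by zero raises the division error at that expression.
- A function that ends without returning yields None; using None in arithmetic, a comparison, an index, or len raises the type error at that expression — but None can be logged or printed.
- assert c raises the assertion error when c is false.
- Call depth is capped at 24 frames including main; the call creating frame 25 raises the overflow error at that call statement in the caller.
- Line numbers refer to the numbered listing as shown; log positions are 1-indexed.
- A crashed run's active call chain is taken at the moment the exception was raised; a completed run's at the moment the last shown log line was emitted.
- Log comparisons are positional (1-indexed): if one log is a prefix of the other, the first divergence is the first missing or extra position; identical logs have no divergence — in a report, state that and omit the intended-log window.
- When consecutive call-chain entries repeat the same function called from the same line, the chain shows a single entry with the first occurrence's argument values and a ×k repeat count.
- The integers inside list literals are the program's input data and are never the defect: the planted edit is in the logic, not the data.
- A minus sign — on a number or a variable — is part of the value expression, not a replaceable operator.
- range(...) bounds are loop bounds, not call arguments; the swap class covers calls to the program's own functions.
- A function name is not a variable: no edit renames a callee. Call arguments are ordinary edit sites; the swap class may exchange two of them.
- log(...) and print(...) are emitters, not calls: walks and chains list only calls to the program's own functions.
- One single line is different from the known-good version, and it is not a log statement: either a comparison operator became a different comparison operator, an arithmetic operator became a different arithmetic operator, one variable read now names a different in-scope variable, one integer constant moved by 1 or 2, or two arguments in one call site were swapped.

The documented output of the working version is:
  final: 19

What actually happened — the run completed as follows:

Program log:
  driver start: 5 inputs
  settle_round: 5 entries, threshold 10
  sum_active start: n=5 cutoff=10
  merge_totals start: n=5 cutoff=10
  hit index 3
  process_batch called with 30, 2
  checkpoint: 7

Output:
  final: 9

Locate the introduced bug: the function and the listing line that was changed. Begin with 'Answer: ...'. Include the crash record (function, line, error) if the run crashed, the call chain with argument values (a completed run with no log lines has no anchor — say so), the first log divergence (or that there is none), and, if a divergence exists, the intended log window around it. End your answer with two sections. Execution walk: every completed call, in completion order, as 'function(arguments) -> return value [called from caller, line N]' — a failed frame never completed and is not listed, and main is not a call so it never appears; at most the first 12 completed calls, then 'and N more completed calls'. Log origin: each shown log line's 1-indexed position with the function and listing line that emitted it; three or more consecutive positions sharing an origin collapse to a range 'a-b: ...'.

Answer: the defect is in process_batch at line 16.
Key observation: At log position 7 the runs split — shown 'checkpoint: 7', but the working version logs 'checkpoint: 17'.
Call chain: main.
First divergence: position 7 — the shown line 'checkpoint: 7' should read 'checkpoint: 17'.
Intended log window:
  5: hit index 3
  6: process_batch called with 30, 2
  7: checkpoint: 17
Execution walk:
  merge_totals([1, 6, 8, 10, 10], 10) -> 3  [called from sum_active, line 9]
  sum_active([1, 6, 8, 10, 10], 10) -> 30  [called from settle_round, line 25]
  process_batch(30, 2) -> 7  [called from settle_round, line 27]
  settle_round([1, 6, 8, 10, 10], 10) -> 7  [called from main, line 33]
Origin of each log line:
  1: emitted by main (line 32)
  2: emitted by settle_round (line 24)
  3: emitted by sum_active (line 8)
  4: emitted by merge_totals (line 2)
  5: emitted by sum_active (line 10)
  6: emitted by process_batch (line 15)
  7: emitted by main (line 34)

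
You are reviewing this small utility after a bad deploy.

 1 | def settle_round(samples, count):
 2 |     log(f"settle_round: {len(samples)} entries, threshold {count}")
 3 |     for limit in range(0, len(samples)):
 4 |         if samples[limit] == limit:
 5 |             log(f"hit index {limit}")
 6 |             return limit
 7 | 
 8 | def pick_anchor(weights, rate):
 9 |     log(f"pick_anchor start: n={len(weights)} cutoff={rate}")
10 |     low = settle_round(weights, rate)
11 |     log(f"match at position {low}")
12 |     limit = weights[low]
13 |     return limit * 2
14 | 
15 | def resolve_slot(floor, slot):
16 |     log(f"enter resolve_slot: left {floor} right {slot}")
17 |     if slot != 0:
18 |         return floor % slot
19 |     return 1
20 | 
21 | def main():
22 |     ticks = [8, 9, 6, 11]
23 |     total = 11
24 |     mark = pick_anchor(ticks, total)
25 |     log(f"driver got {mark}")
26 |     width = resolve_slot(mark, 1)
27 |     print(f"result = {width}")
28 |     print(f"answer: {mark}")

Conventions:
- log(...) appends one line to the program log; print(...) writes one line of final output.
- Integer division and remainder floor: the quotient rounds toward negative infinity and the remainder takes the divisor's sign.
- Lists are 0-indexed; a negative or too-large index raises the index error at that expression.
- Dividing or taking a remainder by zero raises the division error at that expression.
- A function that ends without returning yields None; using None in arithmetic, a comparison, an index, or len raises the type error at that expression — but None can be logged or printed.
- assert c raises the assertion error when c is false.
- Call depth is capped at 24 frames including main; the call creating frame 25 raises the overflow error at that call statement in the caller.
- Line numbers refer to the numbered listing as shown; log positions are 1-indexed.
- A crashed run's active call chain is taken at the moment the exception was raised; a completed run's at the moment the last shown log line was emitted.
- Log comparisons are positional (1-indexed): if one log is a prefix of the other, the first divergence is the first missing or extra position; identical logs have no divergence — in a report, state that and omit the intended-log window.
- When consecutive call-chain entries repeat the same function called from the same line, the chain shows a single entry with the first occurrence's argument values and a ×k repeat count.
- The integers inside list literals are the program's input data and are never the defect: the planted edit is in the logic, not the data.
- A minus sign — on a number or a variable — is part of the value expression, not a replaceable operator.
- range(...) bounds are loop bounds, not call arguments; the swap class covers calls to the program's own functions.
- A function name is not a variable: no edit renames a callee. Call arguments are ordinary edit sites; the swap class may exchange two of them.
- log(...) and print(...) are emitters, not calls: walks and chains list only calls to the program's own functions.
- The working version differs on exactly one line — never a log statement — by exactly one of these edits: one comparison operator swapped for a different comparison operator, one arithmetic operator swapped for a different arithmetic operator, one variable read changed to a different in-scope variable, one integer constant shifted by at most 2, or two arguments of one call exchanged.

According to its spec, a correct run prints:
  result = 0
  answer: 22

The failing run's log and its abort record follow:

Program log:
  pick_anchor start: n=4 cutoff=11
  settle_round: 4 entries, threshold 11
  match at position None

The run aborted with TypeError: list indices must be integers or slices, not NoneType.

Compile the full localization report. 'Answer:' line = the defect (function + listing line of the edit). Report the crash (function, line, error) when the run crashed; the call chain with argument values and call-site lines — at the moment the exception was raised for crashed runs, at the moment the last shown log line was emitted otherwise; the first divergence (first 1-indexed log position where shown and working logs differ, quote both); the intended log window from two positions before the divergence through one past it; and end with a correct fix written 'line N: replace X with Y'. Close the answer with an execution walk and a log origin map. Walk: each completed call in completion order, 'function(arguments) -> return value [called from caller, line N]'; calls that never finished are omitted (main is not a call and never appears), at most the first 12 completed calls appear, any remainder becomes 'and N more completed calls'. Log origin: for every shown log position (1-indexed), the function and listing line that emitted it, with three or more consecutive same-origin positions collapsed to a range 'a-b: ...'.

Answer: the defect is in settle_round at line 4.
Key fact: The log first diverges at position 3: the faulty run prints 'match at position None' where the working version prints 'hit index 3'.
Crash: pick_anchor, line 12, TypeError.
Call chain: main -> pick_anchor([8, 9, 6, 11], 11) (called at line 24).
First divergence: position 3; shown 'match at position None' vs intended 'hit index 3'.
Intended log window:
  1: pick_anchor start: n=4 cutoff=11
  2: settle_round: 4 entries, threshold 11
  3: hit index 3
  4: match at position 3
Execution walk:
  settle_round([8, 9, 6, 11], 11) -> None  [called from pick_anchor, line 10]
Log origins:
  1: from pick_anchor, line 9
  2: from settle_round, line 2
  3: from pick_anchor, line 11
A correct fix: line 4: replace `samples[limit] == limit` with `samples[limit] == count`.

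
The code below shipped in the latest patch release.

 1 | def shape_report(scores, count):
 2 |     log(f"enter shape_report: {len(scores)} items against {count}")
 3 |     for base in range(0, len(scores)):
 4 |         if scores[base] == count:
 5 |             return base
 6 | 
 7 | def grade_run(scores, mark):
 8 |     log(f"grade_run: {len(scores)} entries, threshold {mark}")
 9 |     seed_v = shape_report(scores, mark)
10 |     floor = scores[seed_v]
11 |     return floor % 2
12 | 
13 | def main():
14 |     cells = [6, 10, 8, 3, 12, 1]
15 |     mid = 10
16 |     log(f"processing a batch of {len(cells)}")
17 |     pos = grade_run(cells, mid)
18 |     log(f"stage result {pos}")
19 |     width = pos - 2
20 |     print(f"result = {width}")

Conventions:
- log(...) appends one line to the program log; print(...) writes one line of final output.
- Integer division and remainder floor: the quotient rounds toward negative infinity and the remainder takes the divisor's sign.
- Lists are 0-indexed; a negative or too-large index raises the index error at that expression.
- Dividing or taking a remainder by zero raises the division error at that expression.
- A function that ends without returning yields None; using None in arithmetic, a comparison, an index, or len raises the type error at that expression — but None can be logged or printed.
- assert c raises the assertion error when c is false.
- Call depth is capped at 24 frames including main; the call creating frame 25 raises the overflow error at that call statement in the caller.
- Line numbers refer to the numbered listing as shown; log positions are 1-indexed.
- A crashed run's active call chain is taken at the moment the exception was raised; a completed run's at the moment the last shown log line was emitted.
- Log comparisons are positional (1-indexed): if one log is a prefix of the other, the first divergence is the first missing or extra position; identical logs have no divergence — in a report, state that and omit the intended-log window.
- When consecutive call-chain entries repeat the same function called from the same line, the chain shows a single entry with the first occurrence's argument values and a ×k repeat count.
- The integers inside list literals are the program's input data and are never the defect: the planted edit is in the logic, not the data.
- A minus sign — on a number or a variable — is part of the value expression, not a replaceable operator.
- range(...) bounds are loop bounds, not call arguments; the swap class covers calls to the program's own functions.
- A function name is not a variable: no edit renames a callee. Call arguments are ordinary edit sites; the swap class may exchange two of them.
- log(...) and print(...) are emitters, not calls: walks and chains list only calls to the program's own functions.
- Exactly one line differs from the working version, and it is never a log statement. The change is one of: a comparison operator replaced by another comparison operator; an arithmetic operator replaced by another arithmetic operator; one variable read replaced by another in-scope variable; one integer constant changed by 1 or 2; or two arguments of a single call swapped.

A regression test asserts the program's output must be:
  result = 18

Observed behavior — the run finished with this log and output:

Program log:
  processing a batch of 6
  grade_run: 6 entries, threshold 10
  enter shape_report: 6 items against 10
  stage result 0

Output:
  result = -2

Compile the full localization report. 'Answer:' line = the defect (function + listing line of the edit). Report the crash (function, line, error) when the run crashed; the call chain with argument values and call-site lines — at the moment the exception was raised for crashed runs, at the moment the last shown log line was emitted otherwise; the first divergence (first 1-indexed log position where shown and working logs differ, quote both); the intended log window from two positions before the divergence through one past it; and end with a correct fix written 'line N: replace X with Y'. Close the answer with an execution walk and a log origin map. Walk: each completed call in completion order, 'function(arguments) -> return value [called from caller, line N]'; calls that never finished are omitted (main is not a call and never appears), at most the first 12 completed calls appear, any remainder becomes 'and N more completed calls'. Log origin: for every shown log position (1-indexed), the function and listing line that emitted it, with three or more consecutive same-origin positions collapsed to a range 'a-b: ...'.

Answer: the defect is in grade_run at line 11.
Key fact: Log line 4 is where behavior first shows: 'stage result 0' appears instead of 'stage result 20'.
Call chain: main.
First divergence: position 4; shown 'stage result 0' vs intended 'stage result 20'.
Intended log window:
  2: grade_run: 6 entries, threshold 10
  3: enter shape_report: 6 items against 10
  4: stage result 20
Execution walk:
  shape_report([6, 10, 8, 3, 12, 1], 10) -> 1  [called from grade_run, line 9]
  grade_run([6, 10, 8, 3, 12, 1], 10) -> 0  [called from main, line 17]
Log origin:
  1: logged in main at line 16
  2: logged in grade_run at line 8
  3: logged in shape_report at line 2
  4: logged in main at line 18
A correct fix: line 11: replace `%` with `*`.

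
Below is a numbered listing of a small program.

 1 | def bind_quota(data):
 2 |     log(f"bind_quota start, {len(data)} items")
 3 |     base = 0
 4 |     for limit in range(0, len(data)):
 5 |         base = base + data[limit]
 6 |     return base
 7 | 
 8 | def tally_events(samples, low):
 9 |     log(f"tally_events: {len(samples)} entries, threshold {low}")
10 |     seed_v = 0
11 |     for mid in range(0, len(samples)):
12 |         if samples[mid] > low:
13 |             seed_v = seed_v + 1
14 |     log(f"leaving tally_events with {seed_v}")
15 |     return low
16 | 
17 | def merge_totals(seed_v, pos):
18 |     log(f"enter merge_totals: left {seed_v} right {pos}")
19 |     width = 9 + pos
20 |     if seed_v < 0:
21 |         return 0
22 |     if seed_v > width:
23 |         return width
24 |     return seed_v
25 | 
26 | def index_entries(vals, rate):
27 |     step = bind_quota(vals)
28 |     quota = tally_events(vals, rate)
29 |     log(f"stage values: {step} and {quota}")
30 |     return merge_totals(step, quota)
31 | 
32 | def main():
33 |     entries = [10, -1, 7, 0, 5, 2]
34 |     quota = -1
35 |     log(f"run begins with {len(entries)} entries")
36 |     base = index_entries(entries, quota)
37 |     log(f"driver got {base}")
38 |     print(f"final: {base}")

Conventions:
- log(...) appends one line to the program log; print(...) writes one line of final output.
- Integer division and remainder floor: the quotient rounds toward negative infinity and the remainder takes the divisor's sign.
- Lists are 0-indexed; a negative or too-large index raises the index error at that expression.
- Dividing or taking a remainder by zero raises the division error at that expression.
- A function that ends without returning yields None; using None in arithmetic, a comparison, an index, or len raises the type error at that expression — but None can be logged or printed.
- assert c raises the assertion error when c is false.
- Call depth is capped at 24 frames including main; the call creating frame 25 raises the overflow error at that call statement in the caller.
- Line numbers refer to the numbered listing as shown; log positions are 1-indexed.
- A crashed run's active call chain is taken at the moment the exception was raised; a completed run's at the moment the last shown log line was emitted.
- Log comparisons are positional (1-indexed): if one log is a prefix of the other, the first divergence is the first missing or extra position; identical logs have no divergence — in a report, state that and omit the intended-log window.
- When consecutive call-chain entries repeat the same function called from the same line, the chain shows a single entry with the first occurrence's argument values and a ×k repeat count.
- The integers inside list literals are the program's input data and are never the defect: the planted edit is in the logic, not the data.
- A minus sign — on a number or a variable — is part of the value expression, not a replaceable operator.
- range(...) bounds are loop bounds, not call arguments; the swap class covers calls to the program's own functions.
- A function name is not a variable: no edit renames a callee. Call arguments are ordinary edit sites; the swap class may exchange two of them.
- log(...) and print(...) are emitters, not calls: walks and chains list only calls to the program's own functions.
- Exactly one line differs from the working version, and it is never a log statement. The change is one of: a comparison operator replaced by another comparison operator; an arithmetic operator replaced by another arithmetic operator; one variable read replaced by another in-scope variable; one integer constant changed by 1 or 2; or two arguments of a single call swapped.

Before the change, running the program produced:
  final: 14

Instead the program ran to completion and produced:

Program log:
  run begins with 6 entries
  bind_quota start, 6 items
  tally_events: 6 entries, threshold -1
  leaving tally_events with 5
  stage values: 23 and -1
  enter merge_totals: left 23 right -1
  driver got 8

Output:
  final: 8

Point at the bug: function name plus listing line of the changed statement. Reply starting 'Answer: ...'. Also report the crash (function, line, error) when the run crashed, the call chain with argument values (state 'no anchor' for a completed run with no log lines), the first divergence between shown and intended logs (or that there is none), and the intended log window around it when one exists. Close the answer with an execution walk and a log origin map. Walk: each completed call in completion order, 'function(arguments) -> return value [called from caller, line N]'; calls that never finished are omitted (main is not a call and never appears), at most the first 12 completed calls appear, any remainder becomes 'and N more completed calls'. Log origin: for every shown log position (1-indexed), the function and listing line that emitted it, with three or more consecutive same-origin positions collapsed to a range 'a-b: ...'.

Answer: the defect is in tally_events at line 15.
The tell: Log line 5 is where behavior first shows: 'stage values: 23 and -1' appears instead of 'stage values: 23 and 5'.
Call chain: main.
First divergence: position 5 — the shown line 'stage values: 23 and -1' should read 'stage values: 23 and 5'.
Intended log window:
  3: tally_events: 6 entries, threshold -1
  4: leaving tally_events with 5
  5: stage values: 23 and 5
  6: enter merge_totals: left 23 right 5
Execution walk:
  bind_quota([10, -1, 7, 0, 5, 2]) -> 23  [called from index_entries, line 27]
  tally_events([10, -1, 7, 0, 5, 2], -1) -> -1  [called from index_entries, line 28]
  merge_totals(23, -1) -> 8  [called from index_entries, line 30]
  index_entries([10, -1, 7, 0, 5, 2], -1) -> 8  [called from main, line 36]
Origin of each log line:
  1 — main, line 35
  2 — bind_quota, line 2
  3 — tally_events, line 9
  4 — tally_events, line 14
  5 — index_entries, line 29
  6 — merge_totals, line 18
  7 — main, line 37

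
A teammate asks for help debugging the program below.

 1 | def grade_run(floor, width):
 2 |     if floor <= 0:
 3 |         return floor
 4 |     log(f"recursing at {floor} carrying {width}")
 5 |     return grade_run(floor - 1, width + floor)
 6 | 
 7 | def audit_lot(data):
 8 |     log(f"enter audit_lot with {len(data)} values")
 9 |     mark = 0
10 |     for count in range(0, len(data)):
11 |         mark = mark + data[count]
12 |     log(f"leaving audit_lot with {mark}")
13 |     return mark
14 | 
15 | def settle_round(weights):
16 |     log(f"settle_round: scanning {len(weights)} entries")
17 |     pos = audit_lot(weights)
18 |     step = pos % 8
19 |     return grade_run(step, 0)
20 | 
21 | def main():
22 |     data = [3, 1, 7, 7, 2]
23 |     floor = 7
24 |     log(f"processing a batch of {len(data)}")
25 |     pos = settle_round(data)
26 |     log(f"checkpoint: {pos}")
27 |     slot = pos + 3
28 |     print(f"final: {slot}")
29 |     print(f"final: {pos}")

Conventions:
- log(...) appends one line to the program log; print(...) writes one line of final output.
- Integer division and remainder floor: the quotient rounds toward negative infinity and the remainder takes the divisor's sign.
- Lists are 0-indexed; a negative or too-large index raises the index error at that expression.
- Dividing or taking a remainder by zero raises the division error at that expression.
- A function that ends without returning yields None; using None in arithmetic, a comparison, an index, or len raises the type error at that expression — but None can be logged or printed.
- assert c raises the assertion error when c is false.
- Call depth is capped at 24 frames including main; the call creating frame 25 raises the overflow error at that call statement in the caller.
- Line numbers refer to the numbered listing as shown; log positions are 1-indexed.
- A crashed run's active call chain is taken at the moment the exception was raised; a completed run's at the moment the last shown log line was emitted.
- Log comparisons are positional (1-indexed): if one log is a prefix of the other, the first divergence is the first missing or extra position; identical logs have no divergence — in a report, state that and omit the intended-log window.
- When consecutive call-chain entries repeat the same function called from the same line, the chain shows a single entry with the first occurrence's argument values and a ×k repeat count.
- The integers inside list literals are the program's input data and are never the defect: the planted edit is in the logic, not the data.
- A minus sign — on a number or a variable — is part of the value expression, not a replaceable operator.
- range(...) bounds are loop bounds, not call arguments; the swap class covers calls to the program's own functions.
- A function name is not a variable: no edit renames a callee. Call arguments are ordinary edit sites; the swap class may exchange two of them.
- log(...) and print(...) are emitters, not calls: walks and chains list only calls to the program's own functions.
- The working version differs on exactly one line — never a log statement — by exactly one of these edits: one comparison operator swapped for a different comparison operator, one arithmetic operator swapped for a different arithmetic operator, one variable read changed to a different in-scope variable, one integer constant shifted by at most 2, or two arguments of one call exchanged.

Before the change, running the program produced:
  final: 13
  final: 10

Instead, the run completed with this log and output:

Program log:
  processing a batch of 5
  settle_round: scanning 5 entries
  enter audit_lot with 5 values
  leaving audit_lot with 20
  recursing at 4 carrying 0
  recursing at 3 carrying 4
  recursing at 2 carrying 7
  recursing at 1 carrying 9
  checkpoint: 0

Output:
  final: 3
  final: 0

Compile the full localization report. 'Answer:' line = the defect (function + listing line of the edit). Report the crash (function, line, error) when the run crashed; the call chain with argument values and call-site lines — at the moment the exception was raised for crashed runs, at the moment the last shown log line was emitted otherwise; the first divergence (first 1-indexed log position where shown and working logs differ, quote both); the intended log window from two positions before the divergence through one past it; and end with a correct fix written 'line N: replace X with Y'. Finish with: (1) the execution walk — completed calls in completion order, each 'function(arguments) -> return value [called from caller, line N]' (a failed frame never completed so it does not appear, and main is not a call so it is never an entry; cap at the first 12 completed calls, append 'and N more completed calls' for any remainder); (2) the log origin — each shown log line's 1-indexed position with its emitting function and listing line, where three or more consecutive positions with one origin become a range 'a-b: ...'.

Answer: the defect is in grade_run at line 3.
Key fact: The earliest visible damage is log position 9 — 'checkpoint: 0' rather than the intended 'checkpoint: 10'.
Call chain: main.
First divergence: position 9 — the shown line 'checkpoint: 0' should read 'checkpoint: 10'.
Intended log window:
  7: recursing at 2 carrying 7
  8: recursing at 1 carrying 9
  9: checkpoint: 10
Execution walk:
  audit_lot([3, 1, 7, 7, 2]) -> 20  [called from settle_round, line 17]
  grade_run(0, 10) -> 0  [called from grade_run, line 5]
  grade_run(1, 9) -> 0  [called from grade_run, line 5]
  grade_run(2, 7) -> 0  [called from grade_run, line 5]
  grade_run(3, 4) -> 0  [called from grade_run, line 5]
  grade_run(4, 0) -> 0  [called from settle_round, line 19]
  settle_round([3, 1, 7, 7, 2]) -> 0  [called from main, line 25]
Origin of each log line:
  1: emitted by main (line 24)
  2: emitted by settle_round (line 16)
  3: emitted by audit_lot (line 8)
  4: emitted by audit_lot (line 12)
  5-8: emitted by grade_run (line 4)
  9: emitted by main (line 26)
A correct fix: line 3: replace `floor` with `width`.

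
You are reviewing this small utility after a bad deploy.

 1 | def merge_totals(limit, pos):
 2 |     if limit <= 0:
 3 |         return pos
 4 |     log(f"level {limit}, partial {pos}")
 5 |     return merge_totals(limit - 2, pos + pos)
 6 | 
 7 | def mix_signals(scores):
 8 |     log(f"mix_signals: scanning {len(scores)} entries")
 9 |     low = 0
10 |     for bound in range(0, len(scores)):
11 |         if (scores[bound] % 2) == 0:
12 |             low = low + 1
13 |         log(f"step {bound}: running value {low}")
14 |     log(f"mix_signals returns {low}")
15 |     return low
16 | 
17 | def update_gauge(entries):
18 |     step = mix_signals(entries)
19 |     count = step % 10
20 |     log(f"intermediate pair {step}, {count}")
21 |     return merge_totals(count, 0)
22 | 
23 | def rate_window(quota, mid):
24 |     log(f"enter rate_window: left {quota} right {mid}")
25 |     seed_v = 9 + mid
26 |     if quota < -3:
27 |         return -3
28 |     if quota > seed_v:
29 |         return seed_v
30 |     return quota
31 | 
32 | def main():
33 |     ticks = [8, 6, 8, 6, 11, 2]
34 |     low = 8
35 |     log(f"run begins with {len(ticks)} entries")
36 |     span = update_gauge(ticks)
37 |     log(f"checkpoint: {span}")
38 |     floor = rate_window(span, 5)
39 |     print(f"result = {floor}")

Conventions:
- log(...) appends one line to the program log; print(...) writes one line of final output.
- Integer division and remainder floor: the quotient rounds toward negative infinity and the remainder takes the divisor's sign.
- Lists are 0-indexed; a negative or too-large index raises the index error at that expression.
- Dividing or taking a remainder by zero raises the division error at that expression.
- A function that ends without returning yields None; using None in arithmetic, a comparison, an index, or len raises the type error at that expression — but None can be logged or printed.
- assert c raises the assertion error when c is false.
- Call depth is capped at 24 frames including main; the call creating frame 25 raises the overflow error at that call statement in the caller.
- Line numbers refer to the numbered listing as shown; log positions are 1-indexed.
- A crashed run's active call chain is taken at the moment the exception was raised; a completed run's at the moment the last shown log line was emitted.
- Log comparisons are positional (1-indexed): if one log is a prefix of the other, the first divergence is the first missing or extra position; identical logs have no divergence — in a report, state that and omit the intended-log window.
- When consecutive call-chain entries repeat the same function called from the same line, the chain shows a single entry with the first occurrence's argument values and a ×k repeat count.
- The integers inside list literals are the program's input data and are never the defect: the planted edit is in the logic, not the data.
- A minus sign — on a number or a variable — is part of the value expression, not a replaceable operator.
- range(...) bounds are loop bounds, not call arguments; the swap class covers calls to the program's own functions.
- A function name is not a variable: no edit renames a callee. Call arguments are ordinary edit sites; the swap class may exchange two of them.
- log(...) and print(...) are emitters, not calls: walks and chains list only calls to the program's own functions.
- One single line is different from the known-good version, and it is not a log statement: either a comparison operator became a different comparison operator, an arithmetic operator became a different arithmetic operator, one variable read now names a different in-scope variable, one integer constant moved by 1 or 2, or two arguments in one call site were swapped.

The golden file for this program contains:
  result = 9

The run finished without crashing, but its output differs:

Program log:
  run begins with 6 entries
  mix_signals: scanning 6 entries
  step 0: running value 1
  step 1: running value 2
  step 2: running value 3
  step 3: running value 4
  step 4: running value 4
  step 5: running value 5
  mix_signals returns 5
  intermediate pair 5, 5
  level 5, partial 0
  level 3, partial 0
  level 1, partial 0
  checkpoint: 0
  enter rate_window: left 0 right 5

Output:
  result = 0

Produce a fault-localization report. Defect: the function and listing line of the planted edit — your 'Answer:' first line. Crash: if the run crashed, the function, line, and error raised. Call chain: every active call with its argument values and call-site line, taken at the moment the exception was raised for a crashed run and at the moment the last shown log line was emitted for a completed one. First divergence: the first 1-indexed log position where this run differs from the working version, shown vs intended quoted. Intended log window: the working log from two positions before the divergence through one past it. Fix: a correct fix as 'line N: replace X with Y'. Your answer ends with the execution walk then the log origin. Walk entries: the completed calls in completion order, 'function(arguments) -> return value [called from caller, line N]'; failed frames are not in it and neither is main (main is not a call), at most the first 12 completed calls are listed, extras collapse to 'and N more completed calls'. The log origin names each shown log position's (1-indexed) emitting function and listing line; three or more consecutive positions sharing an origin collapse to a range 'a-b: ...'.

Answer: the defect is in merge_totals at line 5.
The tell: Log line 12 is where behavior first shows: 'level 3, partial 0' appears instead of 'level 3, partial 5'.
Call chain: main -> rate_window(0, 5) (called at line 38).
First divergence: position 12; shown 'level 3, partial 0' vs intended 'level 3, partial 5'.
Intended log window:
  10: intermediate pair 5, 5
  11: level 5, partial 0
  12: level 3, partial 5
  13: level 1, partial 8
Execution walk:
  mix_signals([8, 6, 8, 6, 11, 2]) -> 5  [called from update_gauge, line 18]
  merge_totals(-1, 0) -> 0  [called from merge_totals, line 5]
  merge_totals(1, 0) -> 0  [called from merge_totals, line 5]
  merge_totals(3, 0) -> 0  [called from merge_totals, line 5]
  merge_totals(5, 0) -> 0  [called from update_gauge, line 21]
  update_gauge([8, 6, 8, 6, 11, 2]) -> 0  [called from main, line 36]
  rate_window(0, 5) -> 0  [called from main, line 38]
Log origin:
  1: emitted by main (line 35)
  2: emitted by mix_signals (line 8)
  3-8: emitted by mix_signals (line 13)
  9: emitted by mix_signals (line 14)
  10: emitted by update_gauge (line 20)
  11-13: emitted by merge_totals (line 4)
  14: emitted by main (line 37)
  15: emitted by rate_window (line 24)
A correct fix: line 5: replace `pos + pos` with `pos + limit`.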